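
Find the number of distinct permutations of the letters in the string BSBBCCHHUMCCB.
13! / (1! × 1! × 1! × 4! × 4! × 2!) = 5405400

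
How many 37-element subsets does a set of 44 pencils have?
C(44,37) = 44!/(37!×7!) = 38320568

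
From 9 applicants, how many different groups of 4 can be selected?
C(9,4) = 9!/(4!×5!) = 126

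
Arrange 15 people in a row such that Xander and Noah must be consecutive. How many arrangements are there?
Treat the 2 as one block: (15-2+1)! × 2! = 87178291200 × 2 = 174356582400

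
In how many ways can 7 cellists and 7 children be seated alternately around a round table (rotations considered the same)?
Fix one of the cellists: (7-1)! ways for the remaining cellists, × 7! ways for the children = 720 × 5040 = 3628800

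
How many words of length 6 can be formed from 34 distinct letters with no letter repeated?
P(34,6) = 34!/(34-6)! = 968330880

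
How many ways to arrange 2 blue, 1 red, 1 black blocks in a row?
4! / (2! × 1! × 1!) = 12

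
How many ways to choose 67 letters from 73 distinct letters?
C(73,67) = 73!/(67!×6!) = 170230452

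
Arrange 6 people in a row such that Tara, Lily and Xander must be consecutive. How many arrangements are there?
Treat the 3 as one block: (6-3+1)! × 3! = 24 × 6 = 144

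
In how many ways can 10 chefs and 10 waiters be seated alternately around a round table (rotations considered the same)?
Fix one of the chefs: (10-1)! ways for the remaining chefs, × 10! ways for the waiters = 362880 × 3628800 = 1316818944000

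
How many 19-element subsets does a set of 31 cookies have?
C(31,19) = 31!/(19!×12!) = 141120525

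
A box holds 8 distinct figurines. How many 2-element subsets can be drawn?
C(8,2) = 8!/(2!×6!) = 28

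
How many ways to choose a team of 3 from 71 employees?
C(71,3) = 71!/(3!×68!) = 57155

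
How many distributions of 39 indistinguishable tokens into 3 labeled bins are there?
C(39+3-1, 3-1) = C(41, 2) = 820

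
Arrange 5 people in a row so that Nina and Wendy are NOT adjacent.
Total - adjacent = 5! - (5-1)!×2 = 120 - 48 = 72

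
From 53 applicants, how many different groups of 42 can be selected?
C(53,42) = 53!/(42!×11!) = 76223753060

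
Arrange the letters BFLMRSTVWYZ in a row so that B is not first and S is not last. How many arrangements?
By inclusion-exclusion: 11! - 2×(11-1)! + (11-2)! = 39916800 - 7257600 + 362880 = 33022080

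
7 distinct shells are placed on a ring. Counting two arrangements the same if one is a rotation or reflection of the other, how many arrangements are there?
(7-1)!/2 = 720/2 = 360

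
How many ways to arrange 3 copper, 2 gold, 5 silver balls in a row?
10! / (3! × 2! × 5!) = 2520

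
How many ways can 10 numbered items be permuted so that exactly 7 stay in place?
Choose the 7 fixed points C(10,7) = 120, derange the rest: !3 = Σ_{j=0}^{3} (-1)^j·3!/j! = 6 - 6 + 3 - 1 = 2. Product = 120 × 2 = 240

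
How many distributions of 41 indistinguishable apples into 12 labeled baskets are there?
C(41+12-1, 12-1) = C(52, 11) = 60403728840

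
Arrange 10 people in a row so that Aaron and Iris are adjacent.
Treat as block: (10-1)! × 2! = 362880 × 2 = 725760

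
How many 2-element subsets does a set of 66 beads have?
C(66,2) = 66!/(2!×64!) = 2145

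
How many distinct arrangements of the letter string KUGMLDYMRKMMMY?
14! / (2! × 2! × 1! × 1! × 1! × 5! × 1! × 1!) = 181621440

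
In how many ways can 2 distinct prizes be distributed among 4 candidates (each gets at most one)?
P(4,2) = 4!/(4-2)! = 12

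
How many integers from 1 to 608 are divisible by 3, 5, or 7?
⌊608/3⌋+⌊608/5⌋+⌊608/7⌋ - ⌊608/15⌋-⌊608/21⌋-⌊608/35⌋ + ⌊608/105⌋ = 202+121+86 - 40-28-17 + 5 = 329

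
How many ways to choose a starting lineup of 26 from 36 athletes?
C(36,26) = 36!/(26!×10!) = 254186856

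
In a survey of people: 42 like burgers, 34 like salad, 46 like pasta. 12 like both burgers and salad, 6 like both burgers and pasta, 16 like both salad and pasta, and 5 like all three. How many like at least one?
|A∪B∪C| = 42+34+46-12-6-16+5 = 93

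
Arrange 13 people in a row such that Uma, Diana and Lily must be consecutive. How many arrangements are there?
Treat the 3 as one block: (13-3+1)! × 3! = 39916800 × 6 = 239500800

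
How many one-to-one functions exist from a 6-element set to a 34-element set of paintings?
P(34,6) = 34!/(34-6)! = 968330880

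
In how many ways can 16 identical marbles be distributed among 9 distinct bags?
C(16+9-1, 9-1) = C(24, 8) = 735471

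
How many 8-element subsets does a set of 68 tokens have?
C(68,8) = 68!/(8!×60!) = 7392009768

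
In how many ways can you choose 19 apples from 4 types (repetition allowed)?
C(19+4-1, 4-1) = C(22, 3) = 1540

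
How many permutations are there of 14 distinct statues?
14! = 87178291200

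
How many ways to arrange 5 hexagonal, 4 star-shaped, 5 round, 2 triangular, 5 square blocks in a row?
21! / (5! × 4! × 5! × 2! × 5!) = 615969113760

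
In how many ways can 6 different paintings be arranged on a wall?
6! = 720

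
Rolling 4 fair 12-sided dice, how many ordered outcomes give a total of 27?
Coefficient of x^27 in (x + x² + ... + x^12)^4. By inclusion-exclusion on dice exceeding 12: Σ_j (-1)^j C(4,j)·C(27-1-12j, 3) = C(4,0)·C(26,3) - C(4,1)·C(14,3) = 1·2600 - 4·364 = 1144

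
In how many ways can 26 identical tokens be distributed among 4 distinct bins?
C(26+4-1, 4-1) = C(29, 3) = 3654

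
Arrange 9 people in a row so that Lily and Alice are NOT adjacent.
Total - adjacent = 9! - (9-1)!×2 = 362880 - 80640 = 282240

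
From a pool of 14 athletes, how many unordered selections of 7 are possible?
C(14,7) = 14!/(7!×7!) = 3432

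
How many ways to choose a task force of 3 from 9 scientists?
C(9,3) = 9!/(3!×6!) = 84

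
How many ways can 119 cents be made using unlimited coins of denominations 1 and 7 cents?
Coefficient of x^119 in 1/(1-x^1) · 1/(1-x^7). Use j coins of 7 for j = 0..⌊119/7⌋ = 17, the rest in 1s: 17 + 1 = 18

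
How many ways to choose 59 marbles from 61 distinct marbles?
C(61,59) = 61!/(59!×2!) = 1830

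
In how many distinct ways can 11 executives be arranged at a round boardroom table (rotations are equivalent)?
Circular: fix one position, arrange the rest. (11-1)! = 3628800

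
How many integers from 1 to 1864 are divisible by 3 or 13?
⌊1864/3⌋ + ⌊1864/13⌋ - ⌊1864/39⌋ = 621 + 143 - 47 = 717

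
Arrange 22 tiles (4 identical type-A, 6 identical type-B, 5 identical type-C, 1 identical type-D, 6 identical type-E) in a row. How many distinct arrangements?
22! / (4! × 6! × 5! × 1! × 6!) = 752851139040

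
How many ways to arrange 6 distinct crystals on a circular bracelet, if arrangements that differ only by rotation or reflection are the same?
(6-1)!/2 = 120/2 = 60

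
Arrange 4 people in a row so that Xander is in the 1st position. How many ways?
Fix one position: (4-1)! = 6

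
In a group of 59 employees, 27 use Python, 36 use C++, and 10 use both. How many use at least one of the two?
|A∪B| = |A| + |B| - |A∩B| = 27 + 36 - 10 = 53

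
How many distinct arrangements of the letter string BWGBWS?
6! / (1! × 1! × 2! × 2!) = 180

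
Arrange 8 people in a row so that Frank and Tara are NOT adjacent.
Total - adjacent = 8! - (8-1)!×2 = 40320 - 10080 = 30240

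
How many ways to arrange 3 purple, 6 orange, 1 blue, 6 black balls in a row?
16! / (3! × 6! × 1! × 6!) = 6726720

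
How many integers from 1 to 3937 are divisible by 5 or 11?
⌊3937/5⌋ + ⌊3937/11⌋ - ⌊3937/55⌋ = 787 + 357 - 71 = 1073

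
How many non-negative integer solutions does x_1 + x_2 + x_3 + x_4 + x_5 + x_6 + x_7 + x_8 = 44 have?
C(44+8-1, 8-1) = C(51, 7) = 115775100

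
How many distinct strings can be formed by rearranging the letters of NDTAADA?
7! / (1! × 3! × 1! × 2!) = 420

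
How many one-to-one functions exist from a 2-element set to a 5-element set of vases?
P(5,2) = 5!/(5-2)! = 20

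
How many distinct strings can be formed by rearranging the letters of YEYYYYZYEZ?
10! / (6! × 2! × 2!) = 1260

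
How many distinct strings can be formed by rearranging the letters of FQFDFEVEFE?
10! / (4! × 1! × 1! × 1! × 3!) = 25200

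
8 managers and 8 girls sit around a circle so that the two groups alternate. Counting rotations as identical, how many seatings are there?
Fix one of the managers: (8-1)! ways for the remaining managers, × 8! ways for the girls = 5040 × 40320 = 203212800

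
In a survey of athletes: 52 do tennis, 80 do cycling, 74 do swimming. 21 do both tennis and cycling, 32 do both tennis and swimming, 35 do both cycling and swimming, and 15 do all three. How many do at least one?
|A∪B∪C| = 52+80+74-21-32-35+15 = 133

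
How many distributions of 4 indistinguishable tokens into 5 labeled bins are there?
C(4+5-1, 5-1) = C(8, 4) = 70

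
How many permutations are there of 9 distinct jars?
9! = 362880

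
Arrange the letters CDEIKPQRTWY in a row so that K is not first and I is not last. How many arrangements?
By inclusion-exclusion: 11! - 2×(11-1)! + (11-2)! = 39916800 - 7257600 + 362880 = 33022080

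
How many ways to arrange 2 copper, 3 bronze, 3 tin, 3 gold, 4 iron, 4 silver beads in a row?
19! / (2! × 3! × 3! × 3! × 4! × 4!) = 488864376000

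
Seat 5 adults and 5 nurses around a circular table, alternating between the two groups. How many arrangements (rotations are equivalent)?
Fix one of the adults: (5-1)! ways for the remaining adults, × 5! ways for the nurses = 24 × 120 = 2880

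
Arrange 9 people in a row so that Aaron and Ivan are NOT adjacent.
Total - adjacent = 9! - (9-1)!×2 = 362880 - 80640 = 282240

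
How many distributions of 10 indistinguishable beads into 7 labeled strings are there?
C(10+7-1, 7-1) = C(16, 6) = 8008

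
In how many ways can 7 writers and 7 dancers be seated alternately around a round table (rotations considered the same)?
Fix one of the writers: (7-1)! ways for the remaining writers, × 7! ways for the dancers = 720 × 5040 = 3628800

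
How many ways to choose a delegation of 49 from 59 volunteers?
C(59,49) = 59!/(49!×10!) = 62828356305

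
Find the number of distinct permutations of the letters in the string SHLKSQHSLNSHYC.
14! / (1! × 1! × 2! × 1! × 1! × 4! × 3! × 1!) = 302702400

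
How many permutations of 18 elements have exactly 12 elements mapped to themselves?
Choose the 12 fixed points C(18,12) = 18564, derange the rest: !6 = Σ_{j=0}^{6} (-1)^j·6!/j! = 720 - 720 + 360 - 120 + 30 - 6 + 1 = 265. Product = 18564 × 265 = 4919460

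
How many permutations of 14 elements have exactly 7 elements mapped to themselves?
Choose the 7 fixed points C(14,7) = 3432, derange the rest: !7 = Σ_{j=0}^{7} (-1)^j·7!/j! = 5040 - 5040 + 2520 - 840 + 210 - 42 + 7 - 1 = 1854. Product = 3432 × 1854 = 6362928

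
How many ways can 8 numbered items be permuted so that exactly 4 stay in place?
Choose the 4 fixed points C(8,4) = 70, derange the rest: !4 = Σ_{j=0}^{4} (-1)^j·4!/j! = 24 - 24 + 12 - 4 + 1 = 9. Product = 70 × 9 = 630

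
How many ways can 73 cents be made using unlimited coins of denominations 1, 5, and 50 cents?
Coefficient of x^73 in 1/(1-x^1) · 1/(1-x^5) · 1/(1-x^50). Case on j = number of 50-cent coins (j = 0..1); remainder r = 73 - 50j is made from {1,5} in ⌊r/5⌋+1 ways. r = 73, 23 → 15 + 5 = 20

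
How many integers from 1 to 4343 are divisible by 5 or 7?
⌊4343/5⌋ + ⌊4343/7⌋ - ⌊4343/35⌋ = 868 + 620 - 124 = 1364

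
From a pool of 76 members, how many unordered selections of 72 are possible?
C(76,72) = 76!/(72!×4!) = 1282975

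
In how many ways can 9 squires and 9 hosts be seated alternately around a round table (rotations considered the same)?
Fix one of the squires: (9-1)! ways for the remaining squires, × 9! ways for the hosts = 40320 × 362880 = 14631321600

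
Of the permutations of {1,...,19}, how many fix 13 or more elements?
Exactly j fixed points: C(19,j)·!(19-j); sum over j ≥ 13 (derangement numbers via !m = (m-1)·(!(m-1) + !(m-2)): !0..!6 = 1, 0, 1, 2, 9, 44, 265). Σ_{j=13}^{19} C(19,j)·!(19-j) = C(19,13)·!6 + C(19,14)·!5 + C(19,15)·!4 + C(19,16)·!3 + C(19,17)·!2 + C(19,18)·!1 + C(19,19)·!0 = 27132·265 + 11628·44 + 3876·9 + 969·2 + 171·1 + 19·0 + 1·1 = 7738606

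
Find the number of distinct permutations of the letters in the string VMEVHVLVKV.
10! / (1! × 5! × 1! × 1! × 1! × 1!) = 30240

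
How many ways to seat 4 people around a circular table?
Circular: fix one position, arrange the rest. (4-1)! = 6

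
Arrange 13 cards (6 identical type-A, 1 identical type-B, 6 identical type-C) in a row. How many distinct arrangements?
13! / (6! × 1! × 6!) = 12012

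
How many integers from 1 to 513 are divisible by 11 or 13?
⌊513/11⌋ + ⌊513/13⌋ - ⌊513/143⌋ = 46 + 39 - 3 = 82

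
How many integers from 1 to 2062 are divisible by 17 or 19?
⌊2062/17⌋ + ⌊2062/19⌋ - ⌊2062/323⌋ = 121 + 108 - 6 = 223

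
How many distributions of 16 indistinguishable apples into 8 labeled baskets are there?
C(16+8-1, 8-1) = C(23, 7) = 245157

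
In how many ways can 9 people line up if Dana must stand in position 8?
Fix one position: (9-1)! = 40320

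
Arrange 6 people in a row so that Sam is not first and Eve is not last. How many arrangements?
By inclusion-exclusion: 6! - 2×(6-1)! + (6-2)! = 720 - 240 + 24 = 504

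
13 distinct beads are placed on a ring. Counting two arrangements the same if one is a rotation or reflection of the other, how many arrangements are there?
(13-1)!/2 = 479001600/2 = 239500800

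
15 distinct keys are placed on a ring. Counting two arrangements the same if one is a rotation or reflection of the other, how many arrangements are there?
(15-1)!/2 = 87178291200/2 = 43589145600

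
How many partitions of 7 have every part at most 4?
Let r_j(i) = number of partitions of i into parts ≤ j, for i = 0..7. r_1(i) = 1 for all i; r_j(i) = r_{j-1}(i) + r_j(i-j). Rows j = 2..4: ≤2: 1 1 2 2 3 3 4 4; ≤3: 1 1 2 3 4 5 7 8; ≤4: 1 1 2 3 5 6 9 11. r_4(7) = 11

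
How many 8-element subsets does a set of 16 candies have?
C(16,8) = 16!/(8!×8!) = 12870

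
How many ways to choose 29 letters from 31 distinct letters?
C(31,29) = 31!/(29!×2!) = 465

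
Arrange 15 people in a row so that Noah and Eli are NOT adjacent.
Total - adjacent = 15! - (15-1)!×2 = 1307674368000 - 174356582400 = 1133317785600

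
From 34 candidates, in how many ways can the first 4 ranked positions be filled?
P(34,4) = 34!/(34-4)! = 1113024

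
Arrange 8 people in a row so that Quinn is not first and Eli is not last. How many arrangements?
By inclusion-exclusion: 8! - 2×(8-1)! + (8-2)! = 40320 - 10080 + 720 = 30960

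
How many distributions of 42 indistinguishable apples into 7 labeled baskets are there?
C(42+7-1, 7-1) = C(48, 6) = 12271512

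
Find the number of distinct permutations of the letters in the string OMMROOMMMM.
10! / (3! × 6! × 1!) = 840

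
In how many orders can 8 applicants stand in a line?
8! = 40320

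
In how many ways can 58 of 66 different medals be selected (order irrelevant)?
C(66,58) = 66!/(58!×8!) = 5743572120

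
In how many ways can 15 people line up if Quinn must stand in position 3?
Fix one position: (15-1)! = 87178291200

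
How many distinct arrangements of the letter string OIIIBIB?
7! / (4! × 1! × 2!) = 105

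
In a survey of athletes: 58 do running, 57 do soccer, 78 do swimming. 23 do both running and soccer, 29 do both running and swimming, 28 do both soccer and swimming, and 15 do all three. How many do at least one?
|A∪B∪C| = 58+57+78-23-29-28+15 = 128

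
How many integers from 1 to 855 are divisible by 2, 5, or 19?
⌊855/2⌋+⌊855/5⌋+⌊855/19⌋ - ⌊855/10⌋-⌊855/38⌋-⌊855/95⌋ + ⌊855/190⌋ = 427+171+45 - 85-22-9 + 4 = 531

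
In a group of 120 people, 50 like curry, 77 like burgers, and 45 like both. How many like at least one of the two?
|A∪B| = |A| + |B| - |A∩B| = 50 + 77 - 45 = 82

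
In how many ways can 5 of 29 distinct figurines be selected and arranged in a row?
P(29,5) = 29!/(29-5)! = 14250600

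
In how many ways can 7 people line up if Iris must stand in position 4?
Fix one position: (7-1)! = 720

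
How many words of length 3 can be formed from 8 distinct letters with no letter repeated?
P(8,3) = 8!/(8-3)! = 336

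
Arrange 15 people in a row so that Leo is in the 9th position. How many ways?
Fix one position: (15-1)! = 87178291200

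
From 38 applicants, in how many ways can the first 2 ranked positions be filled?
P(38,2) = 38!/(38-2)! = 1406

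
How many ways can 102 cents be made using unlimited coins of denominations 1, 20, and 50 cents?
Coefficient of x^102 in 1/(1-x^1) · 1/(1-x^20) · 1/(1-x^50). Case on j = number of 50-cent coins (j = 0..2); remainder r = 102 - 50j is made from {1,20} in ⌊r/20⌋+1 ways. r = 102, 52, 2 → 6 + 3 + 1 = 10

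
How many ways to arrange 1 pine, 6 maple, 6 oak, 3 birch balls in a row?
16! / (1! × 6! × 6! × 3!) = 6726720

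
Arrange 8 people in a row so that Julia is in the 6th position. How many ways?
Fix one position: (8-1)! = 5040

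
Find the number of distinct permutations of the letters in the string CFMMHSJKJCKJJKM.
15! / (1! × 4! × 3! × 2! × 1! × 1! × 3!) = 756756000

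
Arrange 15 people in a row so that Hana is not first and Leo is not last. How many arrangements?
By inclusion-exclusion: 15! - 2×(15-1)! + (15-2)! = 1307674368000 - 174356582400 + 6227020800 = 1139544806400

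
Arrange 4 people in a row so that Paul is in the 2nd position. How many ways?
Fix one position: (4-1)! = 6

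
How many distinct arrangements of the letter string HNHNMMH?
7! / (2! × 3! × 2!) = 210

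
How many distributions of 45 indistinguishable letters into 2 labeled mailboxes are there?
C(45+2-1, 2-1) = C(46, 1) = 46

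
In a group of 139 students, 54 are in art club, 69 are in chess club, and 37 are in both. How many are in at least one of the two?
|A∪B| = |A| + |B| - |A∩B| = 54 + 69 - 37 = 86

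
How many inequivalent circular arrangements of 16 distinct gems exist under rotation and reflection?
(16-1)!/2 = 1307674368000/2 = 653837184000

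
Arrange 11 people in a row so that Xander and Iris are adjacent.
Treat as block: (11-1)! × 2! = 3628800 × 2 = 7257600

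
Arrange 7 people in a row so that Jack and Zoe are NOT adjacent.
Total - adjacent = 7! - (7-1)!×2 = 5040 - 1440 = 3600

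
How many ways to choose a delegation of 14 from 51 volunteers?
C(51,14) = 51!/(14!×37!) = 1292706174900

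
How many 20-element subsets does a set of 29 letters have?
C(29,20) = 29!/(20!×9!) = 10015005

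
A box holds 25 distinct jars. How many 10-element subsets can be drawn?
C(25,10) = 25!/(10!×15!) = 3268760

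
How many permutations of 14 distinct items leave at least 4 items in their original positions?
Exactly j fixed points: C(14,j)·!(14-j); sum over j ≥ 4 (derangement numbers via !m = (m-1)·(!(m-1) + !(m-2)): !0..!10 = 1, 0, 1, 2, 9, 44, 265, 1854, 14833, 133496, 1334961). Σ_{j=4}^{14} C(14,j)·!(14-j) = C(14,4)·!10 + C(14,5)·!9 + C(14,6)·!8 + C(14,7)·!7 + C(14,8)·!6 + C(14,9)·!5 + C(14,10)·!4 + C(14,11)·!3 + C(14,12)·!2 + C(14,13)·!1 + C(14,14)·!0 = 1001·1334961 + 2002·133496 + 3003·14833 + 3432·1854 + 3003·265 + 2002·44 + 1001·9 + 364·2 + 91·1 + 14·0 + 1·1 = 1655355092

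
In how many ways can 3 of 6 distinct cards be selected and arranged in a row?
P(6,3) = 6!/(6-3)! = 120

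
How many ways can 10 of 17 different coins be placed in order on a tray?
P(17,10) = 17!/(17-10)! = 70572902400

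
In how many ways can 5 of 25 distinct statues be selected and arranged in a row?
P(25,5) = 25!/(25-5)! = 6375600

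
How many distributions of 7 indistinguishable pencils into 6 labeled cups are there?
C(7+6-1, 6-1) = C(12, 5) = 792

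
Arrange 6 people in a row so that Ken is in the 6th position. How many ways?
Fix one position: (6-1)! = 120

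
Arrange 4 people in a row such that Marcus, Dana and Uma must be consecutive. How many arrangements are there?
Treat the 3 as one block: (4-3+1)! × 3! = 2 × 6 = 12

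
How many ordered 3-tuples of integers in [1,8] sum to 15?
Coefficient of x^15 in (x + x² + ... + x^8)^3. By inclusion-exclusion on dice exceeding 8: Σ_j (-1)^j C(3,j)·C(15-1-8j, 2) = C(3,0)·C(14,2) - C(3,1)·C(6,2) = 1·91 - 3·15 = 46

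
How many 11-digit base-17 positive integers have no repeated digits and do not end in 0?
Last digit: 16 nonzero choices. First digit: 15 (nonzero, ≠last). Middle 9: P(15,9) = 1816214400. Total = 435891456000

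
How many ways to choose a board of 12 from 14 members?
C(14,12) = 14!/(12!×2!) = 91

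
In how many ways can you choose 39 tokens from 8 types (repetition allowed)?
C(39+8-1, 8-1) = C(46, 7) = 53524680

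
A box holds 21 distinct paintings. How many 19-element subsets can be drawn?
C(21,19) = 21!/(19!×2!) = 210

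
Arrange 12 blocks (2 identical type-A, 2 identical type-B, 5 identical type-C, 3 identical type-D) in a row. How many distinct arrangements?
12! / (2! × 2! × 5! × 3!) = 166320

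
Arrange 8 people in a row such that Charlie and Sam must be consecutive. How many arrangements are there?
Treat the 2 as one block: (8-2+1)! × 2! = 5040 × 2 = 10080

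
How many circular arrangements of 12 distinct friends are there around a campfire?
Circular: fix one position, arrange the rest. (12-1)! = 39916800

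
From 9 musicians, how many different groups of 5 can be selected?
C(9,5) = 9!/(5!×4!) = 126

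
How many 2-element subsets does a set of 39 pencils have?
C(39,2) = 39!/(2!×37!) = 741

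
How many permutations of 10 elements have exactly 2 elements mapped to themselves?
Choose the 2 fixed points C(10,2) = 45, derange the rest: !8 = Σ_{j=0}^{8} (-1)^j·8!/j! = 40320 - 40320 + 20160 - 6720 + 1680 - 336 + 56 - 8 + 1 = 14833. Product = 45 × 14833 = 667485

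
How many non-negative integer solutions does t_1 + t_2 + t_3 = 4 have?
C(4+3-1, 3-1) = C(6, 2) = 15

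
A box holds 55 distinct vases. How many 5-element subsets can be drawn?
C(55,5) = 55!/(5!×50!) = 3478761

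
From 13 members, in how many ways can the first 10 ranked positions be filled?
P(13,10) = 13!/(13-10)! = 1037836800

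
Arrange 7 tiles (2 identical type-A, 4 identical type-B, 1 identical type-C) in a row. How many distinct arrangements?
7! / (2! × 4! × 1!) = 105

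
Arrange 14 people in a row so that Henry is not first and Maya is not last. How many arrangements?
By inclusion-exclusion: 14! - 2×(14-1)! + (14-2)! = 87178291200 - 12454041600 + 479001600 = 75203251200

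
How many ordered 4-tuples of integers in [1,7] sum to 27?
Coefficient of x^27 in (x + x² + ... + x^7)^4. By inclusion-exclusion on dice exceeding 7: Σ_j (-1)^j C(4,j)·C(27-1-7j, 3) = C(4,0)·C(26,3) - C(4,1)·C(19,3) + C(4,2)·C(12,3) - C(4,3)·C(5,3) = 1·2600 - 4·969 + 6·220 - 4·10 = 4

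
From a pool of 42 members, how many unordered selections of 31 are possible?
C(42,31) = 42!/(31!×11!) = 4280561376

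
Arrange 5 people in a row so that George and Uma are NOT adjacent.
Total - adjacent = 5! - (5-1)!×2 = 120 - 48 = 72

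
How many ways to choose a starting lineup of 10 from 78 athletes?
C(78,10) = 78!/(10!×68!) = 1258315963905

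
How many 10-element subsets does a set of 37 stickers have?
C(37,10) = 37!/(10!×27!) = 348330136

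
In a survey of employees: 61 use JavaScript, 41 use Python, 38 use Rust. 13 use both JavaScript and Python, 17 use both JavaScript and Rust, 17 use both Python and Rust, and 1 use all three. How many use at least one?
|A∪B∪C| = 61+41+38-13-17-17+1 = 94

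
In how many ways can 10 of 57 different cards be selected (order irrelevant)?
C(57,10) = 57!/(10!×47!) = 43183019880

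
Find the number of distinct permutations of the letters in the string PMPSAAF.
7! / (1! × 2! × 1! × 2! × 1!) = 1260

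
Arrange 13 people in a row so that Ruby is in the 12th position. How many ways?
Fix one position: (13-1)! = 479001600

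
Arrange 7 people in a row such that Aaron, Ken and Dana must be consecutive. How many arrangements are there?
Treat the 3 as one block: (7-3+1)! × 3! = 120 × 6 = 720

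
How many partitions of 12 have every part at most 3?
Let r_j(i) = number of partitions of i into parts ≤ j, for i = 0..12. r_1(i) = 1 for all i; r_j(i) = r_{j-1}(i) + r_j(i-j). Rows j = 2..3: ≤2: 1 1 2 2 3 3 4 4 5 5 6 6 7; ≤3: 1 1 2 3 4 5 7 8 10 12 14 16 19. r_3(12) = 19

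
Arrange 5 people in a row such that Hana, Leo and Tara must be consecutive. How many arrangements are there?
Treat the 3 as one block: (5-3+1)! × 3! = 6 × 6 = 36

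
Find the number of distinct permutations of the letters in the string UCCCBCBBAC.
10! / (1! × 5! × 1! × 3!) = 5040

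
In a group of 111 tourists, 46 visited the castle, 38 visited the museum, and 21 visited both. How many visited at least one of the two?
|A∪B| = |A| + |B| - |A∩B| = 46 + 38 - 21 = 63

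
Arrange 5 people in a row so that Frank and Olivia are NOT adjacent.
Total - adjacent = 5! - (5-1)!×2 = 120 - 48 = 72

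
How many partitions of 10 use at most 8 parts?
By conjugation, equals partitions of 10 into parts ≤ 8. Let r_j(i) = number of partitions of i into parts ≤ j, for i = 0..10. r_1(i) = 1 for all i; r_j(i) = r_{j-1}(i) + r_j(i-j). Rows j = 2..8: ≤2: 1 1 2 2 3 3 4 4 5 5 6; ≤3: 1 1 2 3 4 5 7 8 10 12 14; ≤4: 1 1 2 3 5 6 9 11 15 18 23; ≤5: 1 1 2 3 5 7 10 13 18 23 30; ≤6: 1 1 2 3 5 7 11 14 20 26 35; ≤7: 1 1 2 3 5 7 11 15 21 28 38; ≤8: 1 1 2 3 5 7 11 15 22 29 40. r_8(10) = 40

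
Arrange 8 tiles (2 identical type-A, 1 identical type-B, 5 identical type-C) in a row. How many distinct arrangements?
8! / (2! × 1! × 5!) = 168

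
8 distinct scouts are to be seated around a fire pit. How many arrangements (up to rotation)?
Circular: fix one position, arrange the rest. (8-1)! = 5040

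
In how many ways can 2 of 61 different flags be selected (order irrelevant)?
C(61,2) = 61!/(2!×59!) = 1830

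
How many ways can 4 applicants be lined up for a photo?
4! = 24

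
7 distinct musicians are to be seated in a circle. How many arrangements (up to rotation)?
Circular: fix one position, arrange the rest. (7-1)! = 720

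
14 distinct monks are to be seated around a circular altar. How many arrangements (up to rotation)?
Circular: fix one position, arrange the rest. (14-1)! = 6227020800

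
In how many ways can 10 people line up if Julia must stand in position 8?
Fix one position: (10-1)! = 362880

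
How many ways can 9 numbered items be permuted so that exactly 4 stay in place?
Choose the 4 fixed points C(9,4) = 126, derange the rest: !5 = Σ_{j=0}^{5} (-1)^j·5!/j! = 120 - 120 + 60 - 20 + 5 - 1 = 44. Product = 126 × 44 = 5544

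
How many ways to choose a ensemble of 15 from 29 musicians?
C(29,15) = 29!/(15!×14!) = 77558760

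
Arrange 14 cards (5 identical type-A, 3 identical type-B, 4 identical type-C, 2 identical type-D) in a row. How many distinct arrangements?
14! / (5! × 3! × 4! × 2!) = 2522520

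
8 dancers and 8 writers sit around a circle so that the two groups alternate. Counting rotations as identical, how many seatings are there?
Fix one of the dancers: (8-1)! ways for the remaining dancers, × 8! ways for the writers = 5040 × 40320 = 203212800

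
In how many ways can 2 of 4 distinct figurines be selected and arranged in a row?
P(4,2) = 4!/(4-2)! = 12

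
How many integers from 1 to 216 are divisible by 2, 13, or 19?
⌊216/2⌋+⌊216/13⌋+⌊216/19⌋ - ⌊216/26⌋-⌊216/38⌋-⌊216/247⌋ + ⌊216/494⌋ = 108+16+11 - 8-5-0 + 0 = 122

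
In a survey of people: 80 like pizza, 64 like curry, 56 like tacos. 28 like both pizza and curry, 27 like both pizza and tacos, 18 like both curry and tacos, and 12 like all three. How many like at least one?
|A∪B∪C| = 80+64+56-28-27-18+12 = 139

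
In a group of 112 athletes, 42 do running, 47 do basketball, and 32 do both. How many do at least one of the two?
|A∪B| = |A| + |B| - |A∩B| = 42 + 47 - 32 = 57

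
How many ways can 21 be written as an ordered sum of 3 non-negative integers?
C(21+3-1, 3-1) = C(23, 2) = 253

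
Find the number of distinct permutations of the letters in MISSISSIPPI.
11! / (1! × 4! × 4! × 2!) = 34650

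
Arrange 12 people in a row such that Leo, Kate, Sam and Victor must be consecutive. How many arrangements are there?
Treat the 4 as one block: (12-4+1)! × 4! = 362880 × 24 = 8709120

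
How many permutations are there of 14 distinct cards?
14! = 87178291200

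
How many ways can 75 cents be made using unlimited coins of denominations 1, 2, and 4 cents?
Coefficient of x^75 in 1/(1-x^1) · 1/(1-x^2) · 1/(1-x^4). Case on j = number of 4-cent coins (j = 0..18); remainder r = 75 - 4j is made from {1,2} in ⌊r/2⌋+1 ways. r = 75, 71, 67, 63, 59, 55, 51, 47, 43, 39, 35, 31, 27, 23, 19, 15, 11, 7, 3 → 38 + 36 + 34 + 32 + 30 + 28 + 26 + 24 + 22 + 20 + 18 + 16 + 14 + 12 + 10 + 8 + 6 + 4 + 2 = 380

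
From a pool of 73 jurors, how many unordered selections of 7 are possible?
C(73,7) = 73!/(7!×66!) = 1629348612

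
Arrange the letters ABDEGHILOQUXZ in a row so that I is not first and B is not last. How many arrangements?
By inclusion-exclusion: 13! - 2×(13-1)! + (13-2)! = 6227020800 - 958003200 + 39916800 = 5308934400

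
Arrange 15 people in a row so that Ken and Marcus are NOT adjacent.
Total - adjacent = 15! - (15-1)!×2 = 1307674368000 - 174356582400 = 1133317785600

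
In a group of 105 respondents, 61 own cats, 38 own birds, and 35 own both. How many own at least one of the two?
|A∪B| = |A| + |B| - |A∩B| = 61 + 38 - 35 = 64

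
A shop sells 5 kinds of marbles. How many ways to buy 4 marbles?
C(4+5-1, 5-1) = C(8, 4) = 70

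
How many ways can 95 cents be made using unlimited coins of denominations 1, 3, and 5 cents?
Coefficient of x^95 in 1/(1-x^1) · 1/(1-x^3) · 1/(1-x^5). Case on j = number of 5-cent coins (j = 0..19); remainder r = 95 - 5j is made from {1,3} in ⌊r/3⌋+1 ways. r = 95, 90, 85, 80, 75, 70, 65, 60, 55, 50, 45, 40, 35, 30, 25, 20, 15, 10, 5, 0 → 32 + 31 + 29 + 27 + 26 + 24 + 22 + 21 + 19 + 17 + 16 + 14 + 12 + 11 + 9 + 7 + 6 + 4 + 2 + 1 = 330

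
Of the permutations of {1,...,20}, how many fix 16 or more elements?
Exactly j fixed points: C(20,j)·!(20-j); sum over j ≥ 16 (derangement numbers via !m = (m-1)·(!(m-1) + !(m-2)): !0..!4 = 1, 0, 1, 2, 9). Σ_{j=16}^{20} C(20,j)·!(20-j) = C(20,16)·!4 + C(20,17)·!3 + C(20,18)·!2 + C(20,19)·!1 + C(20,20)·!0 = 4845·9 + 1140·2 + 190·1 + 20·0 + 1·1 = 46076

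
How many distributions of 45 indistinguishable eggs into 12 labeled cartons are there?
C(45+12-1, 12-1) = C(56, 11) = 148902215280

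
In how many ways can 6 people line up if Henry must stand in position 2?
Fix one position: (6-1)! = 120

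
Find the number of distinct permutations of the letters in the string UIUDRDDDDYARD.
13! / (1! × 2! × 6! × 1! × 2! × 1!) = 2162160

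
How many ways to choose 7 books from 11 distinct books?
C(11,7) = 11!/(7!×4!) = 330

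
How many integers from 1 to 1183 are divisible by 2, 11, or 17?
⌊1183/2⌋+⌊1183/11⌋+⌊1183/17⌋ - ⌊1183/22⌋-⌊1183/34⌋-⌊1183/187⌋ + ⌊1183/374⌋ = 591+107+69 - 53-34-6 + 3 = 677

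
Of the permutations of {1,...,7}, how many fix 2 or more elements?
Exactly j fixed points: C(7,j)·!(7-j); sum over j ≥ 2 (derangement numbers via !m = (m-1)·(!(m-1) + !(m-2)): !0..!5 = 1, 0, 1, 2, 9, 44). Σ_{j=2}^{7} C(7,j)·!(7-j) = C(7,2)·!5 + C(7,3)·!4 + C(7,4)·!3 + C(7,5)·!2 + C(7,6)·!1 + C(7,7)·!0 = 21·44 + 35·9 + 35·2 + 21·1 + 7·0 + 1·1 = 1331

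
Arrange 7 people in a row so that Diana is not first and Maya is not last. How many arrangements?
By inclusion-exclusion: 7! - 2×(7-1)! + (7-2)! = 5040 - 1440 + 120 = 3720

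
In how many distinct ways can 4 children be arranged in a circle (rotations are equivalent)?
Circular: fix one position, arrange the rest. (4-1)! = 6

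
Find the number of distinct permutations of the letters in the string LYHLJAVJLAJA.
12! / (3! × 1! × 1! × 3! × 3! × 1!) = 2217600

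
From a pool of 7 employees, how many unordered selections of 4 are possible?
C(7,4) = 7!/(4!×3!) = 35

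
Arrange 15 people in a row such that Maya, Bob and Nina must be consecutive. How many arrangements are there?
Treat the 3 as one block: (15-3+1)! × 3! = 6227020800 × 6 = 37362124800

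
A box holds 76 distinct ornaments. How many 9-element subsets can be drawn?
C(76,9) = 76!/(9!×67!) = 142466675900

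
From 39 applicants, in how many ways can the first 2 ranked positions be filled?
P(39,2) = 39!/(39-2)! = 1482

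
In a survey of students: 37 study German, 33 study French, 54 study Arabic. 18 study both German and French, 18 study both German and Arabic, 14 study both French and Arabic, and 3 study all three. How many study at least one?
|A∪B∪C| = 37+33+54-18-18-14+3 = 77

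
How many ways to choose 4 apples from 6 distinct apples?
C(6,4) = 6!/(4!×2!) = 15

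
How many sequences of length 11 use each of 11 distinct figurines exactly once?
11! = 39916800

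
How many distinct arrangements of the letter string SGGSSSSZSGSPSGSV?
16! / (1! × 1! × 1! × 4! × 9!) = 2402400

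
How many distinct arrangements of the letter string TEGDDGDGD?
9! / (3! × 4! × 1! × 1!) = 2520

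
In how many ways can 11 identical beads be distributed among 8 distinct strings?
C(11+8-1, 8-1) = C(18, 7) = 31824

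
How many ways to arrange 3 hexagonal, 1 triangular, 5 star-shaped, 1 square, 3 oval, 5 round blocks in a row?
18! / (3! × 1! × 5! × 1! × 3! × 5!) = 12350257920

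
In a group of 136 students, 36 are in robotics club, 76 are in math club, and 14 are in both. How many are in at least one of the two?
|A∪B| = |A| + |B| - |A∩B| = 36 + 76 - 14 = 98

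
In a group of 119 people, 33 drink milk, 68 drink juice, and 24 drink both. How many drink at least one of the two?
|A∪B| = |A| + |B| - |A∩B| = 33 + 68 - 24 = 77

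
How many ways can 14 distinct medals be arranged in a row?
14! = 87178291200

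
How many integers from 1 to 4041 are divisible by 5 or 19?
⌊4041/5⌋ + ⌊4041/19⌋ - ⌊4041/95⌋ = 808 + 212 - 42 = 978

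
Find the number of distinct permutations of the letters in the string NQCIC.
5! / (1! × 1! × 2! × 1!) = 60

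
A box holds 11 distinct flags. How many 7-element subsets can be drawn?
C(11,7) = 11!/(7!×4!) = 330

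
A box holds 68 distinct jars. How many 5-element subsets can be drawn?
C(68,5) = 68!/(5!×63!) = 10424128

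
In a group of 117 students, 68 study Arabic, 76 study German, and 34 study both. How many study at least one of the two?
|A∪B| = |A| + |B| - |A∩B| = 68 + 76 - 34 = 110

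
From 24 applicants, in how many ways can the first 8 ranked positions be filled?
P(24,8) = 24!/(24-8)! = 29654190720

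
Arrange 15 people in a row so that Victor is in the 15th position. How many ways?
Fix one position: (15-1)! = 87178291200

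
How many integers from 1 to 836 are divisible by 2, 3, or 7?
⌊836/2⌋+⌊836/3⌋+⌊836/7⌋ - ⌊836/6⌋-⌊836/14⌋-⌊836/21⌋ + ⌊836/42⌋ = 418+278+119 - 139-59-39 + 19 = 597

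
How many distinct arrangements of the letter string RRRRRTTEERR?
11! / (2! × 7! × 2!) = 1980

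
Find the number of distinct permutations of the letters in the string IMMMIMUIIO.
10! / (1! × 1! × 4! × 4!) = 6300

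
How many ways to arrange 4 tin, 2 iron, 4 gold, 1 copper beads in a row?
11! / (4! × 2! × 4! × 1!) = 34650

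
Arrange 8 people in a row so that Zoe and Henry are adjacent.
Treat as block: (8-1)! × 2! = 5040 × 2 = 10080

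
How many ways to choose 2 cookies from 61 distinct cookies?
C(61,2) = 61!/(2!×59!) = 1830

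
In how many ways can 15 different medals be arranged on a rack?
15! = 1307674368000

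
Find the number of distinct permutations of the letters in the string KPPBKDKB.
8! / (2! × 1! × 3! × 2!) = 1680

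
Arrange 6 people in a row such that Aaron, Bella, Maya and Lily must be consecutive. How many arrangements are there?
Treat the 4 as one block: (6-4+1)! × 4! = 6 × 24 = 144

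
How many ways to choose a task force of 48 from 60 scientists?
C(60,48) = 60!/(48!×12!) = 1399358844975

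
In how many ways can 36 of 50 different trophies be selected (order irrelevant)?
C(50,36) = 50!/(36!×14!) = 937845656300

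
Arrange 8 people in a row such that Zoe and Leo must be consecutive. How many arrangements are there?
Treat the 2 as one block: (8-2+1)! × 2! = 5040 × 2 = 10080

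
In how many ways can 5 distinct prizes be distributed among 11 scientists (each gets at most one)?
P(11,5) = 11!/(11-5)! = 55440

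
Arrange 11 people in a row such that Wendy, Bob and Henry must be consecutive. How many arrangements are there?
Treat the 3 as one block: (11-3+1)! × 3! = 362880 × 6 = 2177280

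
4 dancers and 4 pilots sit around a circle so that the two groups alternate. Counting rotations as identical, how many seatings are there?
Fix one of the dancers: (4-1)! ways for the remaining dancers, × 4! ways for the pilots = 6 × 24 = 144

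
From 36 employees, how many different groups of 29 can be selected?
C(36,29) = 36!/(29!×7!) = 8347680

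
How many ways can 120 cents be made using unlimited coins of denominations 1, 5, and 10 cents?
Coefficient of x^120 in 1/(1-x^1) · 1/(1-x^5) · 1/(1-x^10). Case on j = number of 10-cent coins (j = 0..12); remainder r = 120 - 10j is made from {1,5} in ⌊r/5⌋+1 ways. r = 120, 110, 100, 90, 80, 70, 60, 50, 40, 30, 20, 10, 0 → 25 + 23 + 21 + 19 + 17 + 15 + 13 + 11 + 9 + 7 + 5 + 3 + 1 = 169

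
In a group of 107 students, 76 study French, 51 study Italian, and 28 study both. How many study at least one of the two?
|A∪B| = |A| + |B| - |A∩B| = 76 + 51 - 28 = 99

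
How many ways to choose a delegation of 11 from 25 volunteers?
C(25,11) = 25!/(11!×14!) = 4457400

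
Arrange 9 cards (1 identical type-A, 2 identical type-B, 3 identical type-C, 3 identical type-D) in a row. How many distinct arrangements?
9! / (1! × 2! × 3! × 3!) = 5040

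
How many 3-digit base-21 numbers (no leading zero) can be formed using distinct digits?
First digit: 20 choices (nonzero). Then descending: 20 × 20 × 19 = 7600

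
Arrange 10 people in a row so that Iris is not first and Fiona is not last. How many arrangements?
By inclusion-exclusion: 10! - 2×(10-1)! + (10-2)! = 3628800 - 725760 + 40320 = 2943360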